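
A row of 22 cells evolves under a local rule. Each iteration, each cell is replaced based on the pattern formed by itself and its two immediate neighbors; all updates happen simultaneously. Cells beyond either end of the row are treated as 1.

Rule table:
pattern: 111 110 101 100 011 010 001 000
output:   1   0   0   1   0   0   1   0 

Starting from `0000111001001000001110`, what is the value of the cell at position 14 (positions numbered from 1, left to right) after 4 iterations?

0

iteration 1: 1001010110110100010100
iteration 2: 0110000000000010100011
iteration 3: 0001000000000100010101
iteration 4: 1010100000001010100000
position 14 holds 0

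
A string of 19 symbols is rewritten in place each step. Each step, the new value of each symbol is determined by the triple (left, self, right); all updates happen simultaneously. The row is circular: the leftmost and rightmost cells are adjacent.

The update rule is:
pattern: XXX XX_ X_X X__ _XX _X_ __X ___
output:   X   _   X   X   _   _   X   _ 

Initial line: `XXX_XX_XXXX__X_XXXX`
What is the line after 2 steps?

XX_X__X_XX_XX_X_XXX
X_X_XX_X__X__X_X_XX

X_X_XX_X__X__X_X_XX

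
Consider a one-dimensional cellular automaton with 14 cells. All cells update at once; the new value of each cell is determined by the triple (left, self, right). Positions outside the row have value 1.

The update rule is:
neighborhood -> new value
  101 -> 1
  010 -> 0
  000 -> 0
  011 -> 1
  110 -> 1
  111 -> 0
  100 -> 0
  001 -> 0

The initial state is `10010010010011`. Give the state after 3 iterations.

10000000000010
10000000000001
10000000000001

10000000000001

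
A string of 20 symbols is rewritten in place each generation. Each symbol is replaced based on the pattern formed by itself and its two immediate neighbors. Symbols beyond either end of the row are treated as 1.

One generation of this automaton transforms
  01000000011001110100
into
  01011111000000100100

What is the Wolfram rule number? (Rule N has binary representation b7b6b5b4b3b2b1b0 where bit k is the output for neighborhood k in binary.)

position 14: 111 → 1  (bit 7 = 1)
position 10: 110 → 0  (bit 6 = 0)
position 0: 101 → 0  (bit 5 = 0)
position 2: 100 → 0  (bit 4 = 0)
position 9: 011 → 0  (bit 3 = 0)
position 1: 010 → 1  (bit 2 = 1)
position 8: 001 → 0  (bit 1 = 0)
position 3: 000 → 1  (bit 0 = 1)
bits b7..b0 = 10000101 = 133

133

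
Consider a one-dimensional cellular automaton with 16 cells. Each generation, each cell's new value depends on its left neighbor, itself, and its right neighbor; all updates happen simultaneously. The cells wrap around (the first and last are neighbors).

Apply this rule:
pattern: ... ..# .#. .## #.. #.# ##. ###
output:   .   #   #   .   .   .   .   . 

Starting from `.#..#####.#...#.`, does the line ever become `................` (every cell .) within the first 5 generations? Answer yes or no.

##.#......#..##.
...#.....##.#...
..##....#...#...
.#.....##..##...
##....#...#.....
generation 5 is ##....#...#....., still not uniform .

no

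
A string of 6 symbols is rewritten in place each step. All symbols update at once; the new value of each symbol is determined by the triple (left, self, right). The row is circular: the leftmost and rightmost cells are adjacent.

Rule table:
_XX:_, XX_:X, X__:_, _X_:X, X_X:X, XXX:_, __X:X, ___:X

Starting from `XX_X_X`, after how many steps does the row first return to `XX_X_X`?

15

step 1: _XXXX_
step 2: X___X_
step 3: X_XXXX
step 4: XX____
step 5: _X_XXX
step 6: XXX__X
step 7: __X_X_
step 8: XXXXX_
step 9: ____XX
step 10: _XXX_X
step 11: X__XXX
step 12: X_X___
step 13: XXX_XX
step 14: __XX__
step 15: XX_X_X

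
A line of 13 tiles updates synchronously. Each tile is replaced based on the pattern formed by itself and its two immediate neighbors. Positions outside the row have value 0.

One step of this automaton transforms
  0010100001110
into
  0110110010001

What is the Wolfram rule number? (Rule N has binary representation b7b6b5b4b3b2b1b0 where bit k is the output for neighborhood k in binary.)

position 10: 111 → 0  (bit 7 = 0)
position 11: 110 → 0  (bit 6 = 0)
position 3: 101 → 0  (bit 5 = 0)
position 5: 100 → 1  (bit 4 = 1)
position 9: 011 → 0  (bit 3 = 0)
position 2: 010 → 1  (bit 2 = 1)
position 1: 001 → 1  (bit 1 = 1)
position 0: 000 → 0  (bit 0 = 0)
bits b7..b0 = 00010110 = 22

22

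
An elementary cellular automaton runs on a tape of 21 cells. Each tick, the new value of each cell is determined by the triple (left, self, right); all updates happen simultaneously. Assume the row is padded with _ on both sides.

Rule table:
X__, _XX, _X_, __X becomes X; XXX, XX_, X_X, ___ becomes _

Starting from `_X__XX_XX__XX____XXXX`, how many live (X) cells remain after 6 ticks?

XXXXX__X_XXX_X__XX___
X____XXX_X___XXXX_X__
XX__XX___XX_XX____XX_
X_XXX_X_XX__X_X__XX_X
X_X___X_X_XXX_XXXX__X
X_XX_XX_X_X___X___XXX
count of X: 11

11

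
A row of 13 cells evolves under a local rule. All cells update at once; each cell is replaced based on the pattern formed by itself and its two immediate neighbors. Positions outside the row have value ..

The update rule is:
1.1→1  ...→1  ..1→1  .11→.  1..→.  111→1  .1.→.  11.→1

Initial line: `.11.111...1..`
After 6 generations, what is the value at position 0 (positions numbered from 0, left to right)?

1.11.11.11..1
.1.11.11.1.1.
1.1.11.11.1..
.1.1.11.11..1
1.1.1.11.1.1.
.1.1.1.11.1..
position 0 holds .

.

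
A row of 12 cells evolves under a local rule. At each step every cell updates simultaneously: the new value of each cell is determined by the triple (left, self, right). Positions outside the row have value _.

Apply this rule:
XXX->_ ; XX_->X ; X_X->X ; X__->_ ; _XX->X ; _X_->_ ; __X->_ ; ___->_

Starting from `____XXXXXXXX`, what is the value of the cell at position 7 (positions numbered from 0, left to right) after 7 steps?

____X______X
____________
____________  (fixed point — unchanged through step 7)
position 7 holds _

_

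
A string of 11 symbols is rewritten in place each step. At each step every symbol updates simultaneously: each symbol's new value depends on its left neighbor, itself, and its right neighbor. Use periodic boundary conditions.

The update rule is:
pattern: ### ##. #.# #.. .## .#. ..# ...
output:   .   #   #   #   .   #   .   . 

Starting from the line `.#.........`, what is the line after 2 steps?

.##........
..##.......

..##.......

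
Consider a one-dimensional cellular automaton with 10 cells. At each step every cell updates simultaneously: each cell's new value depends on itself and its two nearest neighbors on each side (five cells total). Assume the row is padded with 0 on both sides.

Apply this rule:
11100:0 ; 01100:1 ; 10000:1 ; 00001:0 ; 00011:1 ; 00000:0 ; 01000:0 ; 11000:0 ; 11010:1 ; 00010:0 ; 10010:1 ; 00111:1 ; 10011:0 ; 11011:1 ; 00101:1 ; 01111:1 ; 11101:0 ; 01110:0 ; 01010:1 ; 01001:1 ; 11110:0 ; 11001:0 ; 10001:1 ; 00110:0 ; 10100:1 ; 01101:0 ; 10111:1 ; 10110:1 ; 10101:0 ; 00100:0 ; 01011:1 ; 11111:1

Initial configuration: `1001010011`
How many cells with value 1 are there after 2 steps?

6

step 1: 0111111001
step 2: 1111100010
count of 1: 6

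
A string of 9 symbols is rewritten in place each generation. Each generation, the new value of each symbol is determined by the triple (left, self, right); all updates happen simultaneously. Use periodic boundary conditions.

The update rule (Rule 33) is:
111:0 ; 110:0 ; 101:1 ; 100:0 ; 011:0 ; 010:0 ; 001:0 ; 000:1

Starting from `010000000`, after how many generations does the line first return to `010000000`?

2

000111111
010000000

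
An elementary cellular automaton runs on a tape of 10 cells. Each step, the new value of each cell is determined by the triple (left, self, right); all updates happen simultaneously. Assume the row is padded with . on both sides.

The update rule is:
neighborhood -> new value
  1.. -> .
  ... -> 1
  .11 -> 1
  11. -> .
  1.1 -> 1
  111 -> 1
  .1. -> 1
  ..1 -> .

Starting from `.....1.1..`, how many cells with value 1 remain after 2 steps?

8

step 1: 1111.111.1
step 2: 111.111.11
count of 1: 8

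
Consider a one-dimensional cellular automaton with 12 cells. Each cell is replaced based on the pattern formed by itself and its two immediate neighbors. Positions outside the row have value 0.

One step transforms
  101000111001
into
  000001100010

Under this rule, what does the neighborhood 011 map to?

1

At position 6 the neighborhood is 011; the next row has 1 there.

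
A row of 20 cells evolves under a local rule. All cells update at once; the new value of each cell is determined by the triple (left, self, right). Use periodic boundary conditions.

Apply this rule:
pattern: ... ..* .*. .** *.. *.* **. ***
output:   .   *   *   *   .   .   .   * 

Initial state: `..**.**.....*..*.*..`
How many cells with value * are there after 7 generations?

10

generation 1: .**..*.....**.**.*..
generation 2: **..**....**..*..*..
generation 3: *..**....**..**.**.*
generation 4: ..**....**..**..*..*
generation 5: .**....**..**..**.**
generation 6: .*....**..**..**..*.
generation 7: **...**..**..**..**.
count of *: 10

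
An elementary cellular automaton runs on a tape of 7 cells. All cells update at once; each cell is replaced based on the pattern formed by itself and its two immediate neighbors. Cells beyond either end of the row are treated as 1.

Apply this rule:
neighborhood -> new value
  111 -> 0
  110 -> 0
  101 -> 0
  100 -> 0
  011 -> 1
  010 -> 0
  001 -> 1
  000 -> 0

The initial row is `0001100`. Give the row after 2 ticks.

tick 1: 0011001
tick 2: 0110011

0110011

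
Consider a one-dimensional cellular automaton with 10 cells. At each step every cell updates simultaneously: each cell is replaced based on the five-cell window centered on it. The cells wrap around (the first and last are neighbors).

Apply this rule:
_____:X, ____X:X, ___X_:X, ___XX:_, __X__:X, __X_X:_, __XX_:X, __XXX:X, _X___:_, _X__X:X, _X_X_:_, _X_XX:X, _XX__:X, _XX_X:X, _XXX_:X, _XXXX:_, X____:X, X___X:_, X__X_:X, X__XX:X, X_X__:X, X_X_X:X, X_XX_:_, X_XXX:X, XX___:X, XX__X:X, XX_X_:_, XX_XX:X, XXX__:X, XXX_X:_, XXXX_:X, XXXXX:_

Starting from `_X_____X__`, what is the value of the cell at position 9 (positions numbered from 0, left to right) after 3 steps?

step 1: XX_XXXXX__
step 2: XXXX__XXXX
step 3: __XXXXX___
position 9 holds _

_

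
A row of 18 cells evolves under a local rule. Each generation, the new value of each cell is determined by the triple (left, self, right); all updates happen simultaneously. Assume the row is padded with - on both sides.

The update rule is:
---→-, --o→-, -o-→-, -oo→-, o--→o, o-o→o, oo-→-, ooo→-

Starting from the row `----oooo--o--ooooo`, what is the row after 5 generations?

--------o--o------
---------o--o-----
----------o--o----
-----------o--o---
------------o--o--

------------o--o--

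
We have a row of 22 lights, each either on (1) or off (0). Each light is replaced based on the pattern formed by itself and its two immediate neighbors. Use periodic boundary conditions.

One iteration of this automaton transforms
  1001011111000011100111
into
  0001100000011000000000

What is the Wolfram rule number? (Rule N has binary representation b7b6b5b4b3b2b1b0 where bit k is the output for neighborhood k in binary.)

37

position 6: 111 → 0  (bit 7 = 0)
position 0: 110 → 0  (bit 6 = 0)
position 4: 101 → 1  (bit 5 = 1)
position 1: 100 → 0  (bit 4 = 0)
position 5: 011 → 0  (bit 3 = 0)
position 3: 010 → 1  (bit 2 = 1)
position 2: 001 → 0  (bit 1 = 0)
position 11: 000 → 1  (bit 0 = 1)
bits b7..b0 = 00100101 = 37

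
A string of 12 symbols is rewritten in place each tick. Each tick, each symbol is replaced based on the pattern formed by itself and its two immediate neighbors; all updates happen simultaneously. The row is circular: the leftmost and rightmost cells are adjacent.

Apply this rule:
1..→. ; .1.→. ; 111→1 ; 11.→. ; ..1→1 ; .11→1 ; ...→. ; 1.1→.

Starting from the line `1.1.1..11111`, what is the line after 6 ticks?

.111111.....

......111111
.....111111.
....111111..
...111111...
..111111....
.111111.....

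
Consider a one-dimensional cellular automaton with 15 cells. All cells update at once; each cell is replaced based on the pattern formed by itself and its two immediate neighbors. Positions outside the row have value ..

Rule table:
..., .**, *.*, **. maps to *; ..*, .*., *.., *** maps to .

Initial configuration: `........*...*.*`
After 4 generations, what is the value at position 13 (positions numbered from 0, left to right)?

.

generation 1: *******...*..*.
generation 2: *.....*.*......
generation 3: ..***..*..*****
generation 4: *.*.*.....*...*
position 13 holds .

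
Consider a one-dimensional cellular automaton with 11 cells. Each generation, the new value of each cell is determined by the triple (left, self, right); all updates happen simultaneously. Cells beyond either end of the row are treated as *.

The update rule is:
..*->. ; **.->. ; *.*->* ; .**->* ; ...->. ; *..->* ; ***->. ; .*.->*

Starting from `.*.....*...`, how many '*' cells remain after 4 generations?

4

generation 1: ***....**..
generation 2: ...*...*.*.
generation 3: *..**..****
generation 4: .*.*.*.*...
count of *: 4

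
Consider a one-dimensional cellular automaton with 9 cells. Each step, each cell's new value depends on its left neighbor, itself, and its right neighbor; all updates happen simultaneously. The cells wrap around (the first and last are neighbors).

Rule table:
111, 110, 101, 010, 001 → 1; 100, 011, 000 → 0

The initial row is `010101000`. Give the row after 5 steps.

step 1: 111111000
step 2: 011111001
step 3: 101111011
step 4: 110111101
step 5: 111011110

111011110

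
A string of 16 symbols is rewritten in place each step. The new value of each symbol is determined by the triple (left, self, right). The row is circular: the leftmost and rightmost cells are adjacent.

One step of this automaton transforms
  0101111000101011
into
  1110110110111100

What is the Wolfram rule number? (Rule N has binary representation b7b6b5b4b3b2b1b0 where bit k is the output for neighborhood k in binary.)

181

position 4: 111 → 1  (bit 7 = 1)
position 6: 110 → 0  (bit 6 = 0)
position 0: 101 → 1  (bit 5 = 1)
position 7: 100 → 1  (bit 4 = 1)
position 3: 011 → 0  (bit 3 = 0)
position 1: 010 → 1  (bit 2 = 1)
position 9: 001 → 0  (bit 1 = 0)
position 8: 000 → 1  (bit 0 = 1)
bits b7..b0 = 10110101 = 181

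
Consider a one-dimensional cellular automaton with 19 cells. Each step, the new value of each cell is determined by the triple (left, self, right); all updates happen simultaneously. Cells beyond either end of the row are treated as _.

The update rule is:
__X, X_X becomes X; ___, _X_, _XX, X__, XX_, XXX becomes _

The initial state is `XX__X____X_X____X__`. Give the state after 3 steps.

_X____X_X____X_____

step 1: ___X____X_X____X___
step 2: __X____X_X____X____
step 3: _X____X_X____X_____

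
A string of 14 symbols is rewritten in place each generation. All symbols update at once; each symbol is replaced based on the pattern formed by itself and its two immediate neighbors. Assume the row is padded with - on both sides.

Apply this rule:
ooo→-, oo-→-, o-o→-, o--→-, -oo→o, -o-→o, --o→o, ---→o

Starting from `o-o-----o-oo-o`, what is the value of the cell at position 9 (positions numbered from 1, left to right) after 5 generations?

o

o-o-ooooo-o--o
o-o-o-----o-oo
o-o-o-ooooo-o-
o-o-o-o-----o-
o-o-o-o-ooooo-
position 9 holds o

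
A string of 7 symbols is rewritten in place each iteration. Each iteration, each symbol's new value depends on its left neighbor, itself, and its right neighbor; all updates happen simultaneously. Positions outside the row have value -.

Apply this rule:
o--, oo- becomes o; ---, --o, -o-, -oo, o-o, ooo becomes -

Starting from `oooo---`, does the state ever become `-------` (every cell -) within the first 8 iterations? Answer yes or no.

yes

---oo--
----oo-
-----oo
------o
-------
all cells are - at iteration 5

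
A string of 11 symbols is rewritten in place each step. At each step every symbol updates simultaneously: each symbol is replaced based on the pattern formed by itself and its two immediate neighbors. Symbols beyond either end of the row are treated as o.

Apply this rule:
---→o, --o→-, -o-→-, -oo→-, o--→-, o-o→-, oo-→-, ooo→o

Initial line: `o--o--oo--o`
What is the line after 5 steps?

-o--ooo--o-

-----------
-ooooooooo-
--ooooooo--
---ooooo---
-o--ooo--o-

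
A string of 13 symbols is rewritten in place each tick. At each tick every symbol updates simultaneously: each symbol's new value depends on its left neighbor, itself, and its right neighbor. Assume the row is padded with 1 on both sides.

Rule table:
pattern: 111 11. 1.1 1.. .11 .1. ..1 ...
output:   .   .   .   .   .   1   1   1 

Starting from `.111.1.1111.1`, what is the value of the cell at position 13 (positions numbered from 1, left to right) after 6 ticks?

.....1.......
.11111.111111
.............
.111111111111
.............  (repeats tick 3; period 2)
tick 6: .111111111111
position 13 holds 1

1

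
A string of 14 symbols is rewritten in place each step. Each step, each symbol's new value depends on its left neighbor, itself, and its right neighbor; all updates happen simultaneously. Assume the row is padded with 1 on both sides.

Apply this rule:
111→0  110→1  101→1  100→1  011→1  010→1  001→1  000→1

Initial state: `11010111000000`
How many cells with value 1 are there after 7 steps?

01111101111111
11000111000000
01111101111111  (repeats step 1; period 2)
step 7: 01111101111111
count of 1: 12

12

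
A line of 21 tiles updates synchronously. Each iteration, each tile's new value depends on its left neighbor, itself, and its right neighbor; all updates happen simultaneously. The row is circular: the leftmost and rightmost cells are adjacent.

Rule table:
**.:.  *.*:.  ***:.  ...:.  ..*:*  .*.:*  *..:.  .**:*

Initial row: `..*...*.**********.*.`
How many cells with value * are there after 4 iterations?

8

iteration 1: .**..**.*..........*.
iteration 2: **..**..*.........**.
iteration 3: *..**..**........**..
iteration 4: *.**..**........**..*
count of *: 8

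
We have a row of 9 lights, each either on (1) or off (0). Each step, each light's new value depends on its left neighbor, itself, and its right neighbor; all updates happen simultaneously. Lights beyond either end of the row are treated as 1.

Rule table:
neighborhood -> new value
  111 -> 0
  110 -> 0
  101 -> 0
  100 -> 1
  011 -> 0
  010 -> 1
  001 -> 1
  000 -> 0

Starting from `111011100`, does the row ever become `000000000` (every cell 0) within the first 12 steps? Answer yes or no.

no

000000011
100000100
010001111
011010000
000011001
100100110
011111000
000000101
100001100
010010011
011111100
000000011
step 12 is 000000011, still not uniform 0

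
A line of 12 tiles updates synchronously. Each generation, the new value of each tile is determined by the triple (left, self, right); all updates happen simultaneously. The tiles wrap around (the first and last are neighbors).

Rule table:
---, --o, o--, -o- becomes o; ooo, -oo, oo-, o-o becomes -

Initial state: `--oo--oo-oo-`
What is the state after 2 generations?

generation 1: oo--oo-----o
generation 2: --oo--ooooo-

--oo--ooooo-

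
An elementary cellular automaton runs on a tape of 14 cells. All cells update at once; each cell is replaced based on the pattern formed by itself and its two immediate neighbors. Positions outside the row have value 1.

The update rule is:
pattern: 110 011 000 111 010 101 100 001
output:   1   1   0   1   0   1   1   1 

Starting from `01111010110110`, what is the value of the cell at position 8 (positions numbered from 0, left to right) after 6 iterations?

1

iteration 1: 11111101111111
iteration 2: 11111111111111
iteration 3: 11111111111111  (fixed point — unchanged through iteration 6)
position 8 holds 1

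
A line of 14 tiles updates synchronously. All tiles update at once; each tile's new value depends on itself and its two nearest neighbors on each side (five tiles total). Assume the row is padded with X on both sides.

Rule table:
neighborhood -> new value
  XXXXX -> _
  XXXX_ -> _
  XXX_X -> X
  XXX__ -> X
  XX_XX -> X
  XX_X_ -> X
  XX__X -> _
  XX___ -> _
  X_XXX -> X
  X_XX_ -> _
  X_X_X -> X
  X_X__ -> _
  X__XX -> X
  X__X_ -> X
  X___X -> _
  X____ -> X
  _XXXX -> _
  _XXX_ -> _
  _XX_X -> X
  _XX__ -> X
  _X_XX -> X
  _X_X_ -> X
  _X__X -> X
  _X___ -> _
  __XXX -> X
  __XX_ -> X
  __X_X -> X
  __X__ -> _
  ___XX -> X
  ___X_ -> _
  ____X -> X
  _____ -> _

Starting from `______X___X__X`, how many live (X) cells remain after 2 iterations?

_X__X______XXX
X_XX__X__XXX__
count of X: 7

7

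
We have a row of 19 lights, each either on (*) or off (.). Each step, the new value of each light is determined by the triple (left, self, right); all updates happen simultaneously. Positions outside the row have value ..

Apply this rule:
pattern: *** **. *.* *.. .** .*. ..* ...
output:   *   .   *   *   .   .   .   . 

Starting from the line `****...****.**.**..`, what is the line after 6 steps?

step 1: .**.*...**.*..*..*.
step 2: ...*.*....*.*..*..*
step 3: ....*.*....*.*..*..
step 4: .....*.*....*.*..*.
step 5: ......*.*....*.*..*
step 6: .......*.*....*.*..

.......*.*....*.*..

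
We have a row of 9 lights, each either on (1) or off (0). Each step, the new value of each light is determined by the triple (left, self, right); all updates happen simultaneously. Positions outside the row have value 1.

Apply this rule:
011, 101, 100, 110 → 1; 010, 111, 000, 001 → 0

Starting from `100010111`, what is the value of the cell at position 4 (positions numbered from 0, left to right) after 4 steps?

1

step 1: 110001100
step 2: 011001110
step 3: 111101011
step 4: 000110110
position 4 holds 1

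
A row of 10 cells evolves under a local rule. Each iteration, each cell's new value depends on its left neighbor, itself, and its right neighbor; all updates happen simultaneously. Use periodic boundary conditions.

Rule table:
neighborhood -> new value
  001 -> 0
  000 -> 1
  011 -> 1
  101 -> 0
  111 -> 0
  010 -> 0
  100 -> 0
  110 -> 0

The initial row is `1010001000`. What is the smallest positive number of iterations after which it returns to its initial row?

0000100010
1110001000
1000100010
0010001000
1000100011
0010001010
1000100000
0010001110
1000101000
0010000010
1000111000
0010100010
1000001000
0011100010
1010001000

15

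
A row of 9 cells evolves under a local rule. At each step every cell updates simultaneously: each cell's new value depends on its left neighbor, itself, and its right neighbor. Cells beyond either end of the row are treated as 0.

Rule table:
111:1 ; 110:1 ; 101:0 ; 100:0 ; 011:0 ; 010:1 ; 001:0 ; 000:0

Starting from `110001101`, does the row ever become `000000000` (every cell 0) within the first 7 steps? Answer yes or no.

no

step 1: 010000101
step 2: 010000101  (fixed point — unchanged through step 7)
step 7 is 010000101, still not uniform 0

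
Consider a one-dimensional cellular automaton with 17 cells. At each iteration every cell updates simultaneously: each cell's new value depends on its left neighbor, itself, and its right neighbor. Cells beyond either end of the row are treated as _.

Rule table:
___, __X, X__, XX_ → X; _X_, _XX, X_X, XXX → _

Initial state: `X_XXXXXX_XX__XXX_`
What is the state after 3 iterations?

_______X__XXX__XX
XXXXXXX_XX__XXX_X
______X__XXX__X__

______X__XXX__X__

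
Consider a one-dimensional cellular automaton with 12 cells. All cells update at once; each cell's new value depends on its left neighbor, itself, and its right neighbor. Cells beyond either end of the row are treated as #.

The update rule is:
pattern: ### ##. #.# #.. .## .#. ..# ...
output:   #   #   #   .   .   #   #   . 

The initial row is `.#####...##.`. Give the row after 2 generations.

##.###.###.#

generation 1: #.####..#.##
generation 2: ##.###.###.#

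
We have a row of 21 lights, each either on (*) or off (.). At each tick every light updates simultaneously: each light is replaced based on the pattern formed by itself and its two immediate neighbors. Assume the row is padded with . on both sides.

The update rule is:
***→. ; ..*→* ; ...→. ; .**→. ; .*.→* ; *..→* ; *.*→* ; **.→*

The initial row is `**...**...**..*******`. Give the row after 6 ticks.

tick 1: .**.*.**.*.***......*
tick 2: *.****.****..**....**
tick 3: **...**...***.**..*.*
tick 4: .**.*.**.*..**.******
tick 5: *.****.*****.**.....*
tick 6: **...**....**.**...**

**...**....**.**...**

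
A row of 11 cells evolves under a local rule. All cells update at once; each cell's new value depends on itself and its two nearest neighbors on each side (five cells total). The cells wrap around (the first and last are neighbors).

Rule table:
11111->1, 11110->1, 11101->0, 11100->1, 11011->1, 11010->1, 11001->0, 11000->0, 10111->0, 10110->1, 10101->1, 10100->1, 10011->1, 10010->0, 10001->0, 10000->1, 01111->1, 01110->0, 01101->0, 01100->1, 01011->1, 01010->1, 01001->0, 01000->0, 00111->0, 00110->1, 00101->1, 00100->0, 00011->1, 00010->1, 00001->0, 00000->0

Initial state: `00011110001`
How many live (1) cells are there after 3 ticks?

00101110010
01110010000
10010000100
count of 1: 3

3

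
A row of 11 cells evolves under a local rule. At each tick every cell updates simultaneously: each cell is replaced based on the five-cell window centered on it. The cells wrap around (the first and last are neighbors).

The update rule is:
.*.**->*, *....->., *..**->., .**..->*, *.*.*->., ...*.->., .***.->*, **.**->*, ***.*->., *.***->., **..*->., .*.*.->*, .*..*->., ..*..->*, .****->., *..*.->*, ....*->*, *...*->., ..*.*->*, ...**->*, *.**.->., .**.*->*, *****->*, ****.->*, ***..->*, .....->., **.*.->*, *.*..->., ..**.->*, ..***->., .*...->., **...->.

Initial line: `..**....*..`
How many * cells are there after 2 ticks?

tick 1: ****..*.*..
tick 2: ..**.***...
count of *: 5

5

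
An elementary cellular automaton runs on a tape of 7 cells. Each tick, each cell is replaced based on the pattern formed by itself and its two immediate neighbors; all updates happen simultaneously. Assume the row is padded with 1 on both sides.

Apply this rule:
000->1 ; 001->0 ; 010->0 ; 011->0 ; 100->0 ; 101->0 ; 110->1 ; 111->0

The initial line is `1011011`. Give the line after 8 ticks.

1011000

1001000
1000010
1011000
1001010
1000000
1011110
1000010  (repeats tick 2; period 5)
tick 8: 1011000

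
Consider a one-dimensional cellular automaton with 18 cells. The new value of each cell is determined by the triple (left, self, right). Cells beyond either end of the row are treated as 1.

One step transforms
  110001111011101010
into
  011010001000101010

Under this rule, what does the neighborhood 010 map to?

At position 14 the neighborhood is 010; the next row has 1 there.

1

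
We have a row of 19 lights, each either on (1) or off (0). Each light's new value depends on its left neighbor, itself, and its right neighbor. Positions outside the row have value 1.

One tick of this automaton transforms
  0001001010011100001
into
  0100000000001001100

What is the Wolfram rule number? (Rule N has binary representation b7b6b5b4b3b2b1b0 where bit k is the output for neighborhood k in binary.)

129

position 12: 111 → 1  (bit 7 = 1)
position 13: 110 → 0  (bit 6 = 0)
position 7: 101 → 0  (bit 5 = 0)
position 0: 100 → 0  (bit 4 = 0)
position 11: 011 → 0  (bit 3 = 0)
position 3: 010 → 0  (bit 2 = 0)
position 2: 001 → 0  (bit 1 = 0)
position 1: 000 → 1  (bit 0 = 1)
bits b7..b0 = 10000001 = 129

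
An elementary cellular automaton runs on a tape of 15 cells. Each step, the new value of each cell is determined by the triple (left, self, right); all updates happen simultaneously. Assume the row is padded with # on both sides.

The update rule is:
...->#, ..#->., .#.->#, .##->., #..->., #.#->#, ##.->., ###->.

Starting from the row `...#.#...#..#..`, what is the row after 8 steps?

.#.###.#.#..#..
###...####..#..
....#.......#..
.##.#.#####.#..
#..###.....##..
.......###.....
.#####.....###.
#......###....#

#......###....#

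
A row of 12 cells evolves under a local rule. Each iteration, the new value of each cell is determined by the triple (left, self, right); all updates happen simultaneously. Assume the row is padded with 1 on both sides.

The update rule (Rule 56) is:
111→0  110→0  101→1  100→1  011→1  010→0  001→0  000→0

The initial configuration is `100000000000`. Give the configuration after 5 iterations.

iteration 1: 010000000000
iteration 2: 101000000000
iteration 3: 010100000000
iteration 4: 101010000000
iteration 5: 010101000000

010101000000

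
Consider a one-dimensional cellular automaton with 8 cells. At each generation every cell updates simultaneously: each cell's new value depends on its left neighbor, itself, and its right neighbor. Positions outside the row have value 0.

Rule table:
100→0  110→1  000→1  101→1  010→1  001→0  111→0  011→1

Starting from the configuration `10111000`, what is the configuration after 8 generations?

generation 1: 11101011
generation 2: 10111111
generation 3: 11100001
generation 4: 10101101
generation 5: 11111111
generation 6: 10000001
generation 7: 10111101
generation 8: 11100111

11100111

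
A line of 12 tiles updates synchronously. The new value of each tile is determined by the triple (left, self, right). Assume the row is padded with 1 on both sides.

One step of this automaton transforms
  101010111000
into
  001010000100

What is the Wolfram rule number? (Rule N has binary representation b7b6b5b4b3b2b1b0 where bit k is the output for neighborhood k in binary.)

position 7: 111 → 0  (bit 7 = 0)
position 0: 110 → 0  (bit 6 = 0)
position 1: 101 → 0  (bit 5 = 0)
position 9: 100 → 1  (bit 4 = 1)
position 6: 011 → 0  (bit 3 = 0)
position 2: 010 → 1  (bit 2 = 1)
position 11: 001 → 0  (bit 1 = 0)
position 10: 000 → 0  (bit 0 = 0)
bits b7..b0 = 00010100 = 20

20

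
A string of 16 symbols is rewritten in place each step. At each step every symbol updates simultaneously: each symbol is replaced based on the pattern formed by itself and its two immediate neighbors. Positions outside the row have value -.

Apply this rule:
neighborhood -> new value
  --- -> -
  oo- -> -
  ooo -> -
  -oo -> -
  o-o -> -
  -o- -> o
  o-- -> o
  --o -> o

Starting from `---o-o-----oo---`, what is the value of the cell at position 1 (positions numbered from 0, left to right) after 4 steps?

--oo-oo---o--o--
-o-----o-oooooo-
ooo---oo-------o
---o-o--o-----oo
position 1 holds -

-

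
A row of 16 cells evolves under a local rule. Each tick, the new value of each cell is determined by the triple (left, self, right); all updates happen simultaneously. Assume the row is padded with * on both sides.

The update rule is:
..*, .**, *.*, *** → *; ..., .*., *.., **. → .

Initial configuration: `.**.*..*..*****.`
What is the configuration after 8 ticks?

..*****.********

tick 1: **.*..*..*****.*
tick 2: *.*..*..*****.**
tick 3: .*..*..*****.***
tick 4: *..*..*****.****
tick 5: ..*..*****.*****
tick 6: .*..*****.******
tick 7: *..*****.*******
tick 8: ..*****.********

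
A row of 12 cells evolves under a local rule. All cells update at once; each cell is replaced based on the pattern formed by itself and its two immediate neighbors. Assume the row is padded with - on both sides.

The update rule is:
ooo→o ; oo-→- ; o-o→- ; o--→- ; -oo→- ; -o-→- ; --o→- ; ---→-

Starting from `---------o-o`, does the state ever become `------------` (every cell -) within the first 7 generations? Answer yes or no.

------------
all cells are - at generation 1

yes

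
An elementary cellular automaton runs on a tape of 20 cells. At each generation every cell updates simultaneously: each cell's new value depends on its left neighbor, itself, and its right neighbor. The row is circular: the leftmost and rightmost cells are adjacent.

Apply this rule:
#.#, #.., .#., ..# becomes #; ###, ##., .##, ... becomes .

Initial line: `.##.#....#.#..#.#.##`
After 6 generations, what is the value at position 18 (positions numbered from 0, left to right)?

#

#..###..##########..
###...##..........##
...#.#..#........#..
..########......###.
.#........#....#...#
###......###..###.##
position 18 holds #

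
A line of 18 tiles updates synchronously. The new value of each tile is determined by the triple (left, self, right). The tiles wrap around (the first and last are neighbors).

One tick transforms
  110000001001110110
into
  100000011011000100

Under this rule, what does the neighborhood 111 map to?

At position 12 the neighborhood is 111; the next row has 0 there.

0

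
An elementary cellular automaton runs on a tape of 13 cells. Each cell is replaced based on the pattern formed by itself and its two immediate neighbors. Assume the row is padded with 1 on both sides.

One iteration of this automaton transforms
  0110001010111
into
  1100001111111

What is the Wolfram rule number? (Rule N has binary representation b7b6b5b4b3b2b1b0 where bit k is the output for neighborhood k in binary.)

172

position 11: 111 → 1  (bit 7 = 1)
position 2: 110 → 0  (bit 6 = 0)
position 0: 101 → 1  (bit 5 = 1)
position 3: 100 → 0  (bit 4 = 0)
position 1: 011 → 1  (bit 3 = 1)
position 6: 010 → 1  (bit 2 = 1)
position 5: 001 → 0  (bit 1 = 0)
position 4: 000 → 0  (bit 0 = 0)
bits b7..b0 = 10101100 = 172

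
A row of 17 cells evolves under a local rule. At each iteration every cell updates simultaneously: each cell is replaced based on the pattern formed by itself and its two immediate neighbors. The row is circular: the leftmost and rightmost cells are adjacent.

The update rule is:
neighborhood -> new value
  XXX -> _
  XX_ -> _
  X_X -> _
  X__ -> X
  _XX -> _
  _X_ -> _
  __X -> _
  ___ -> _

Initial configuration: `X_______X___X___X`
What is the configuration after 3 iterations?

_X_______X___X___
__X_______X___X__
___X_______X___X_

___X_______X___X_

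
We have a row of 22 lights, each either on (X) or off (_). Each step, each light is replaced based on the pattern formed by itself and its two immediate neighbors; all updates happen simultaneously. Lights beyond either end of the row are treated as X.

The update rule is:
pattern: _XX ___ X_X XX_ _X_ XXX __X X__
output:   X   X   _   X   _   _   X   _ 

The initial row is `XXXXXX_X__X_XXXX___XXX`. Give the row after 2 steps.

_____X___X__X__X_XXX__
_XXXX__XX__X__X__X_X_X

_XXXX__XX__X__X__X_X_X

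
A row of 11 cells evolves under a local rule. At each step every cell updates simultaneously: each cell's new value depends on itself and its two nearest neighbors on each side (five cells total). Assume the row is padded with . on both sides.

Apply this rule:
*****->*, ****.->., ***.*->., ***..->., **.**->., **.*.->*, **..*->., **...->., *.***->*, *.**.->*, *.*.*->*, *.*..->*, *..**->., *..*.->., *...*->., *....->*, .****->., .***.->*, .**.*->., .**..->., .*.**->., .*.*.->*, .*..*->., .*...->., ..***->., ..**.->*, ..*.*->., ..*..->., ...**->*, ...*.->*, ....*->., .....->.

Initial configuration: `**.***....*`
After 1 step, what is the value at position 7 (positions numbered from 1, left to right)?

step 1: *..**..*.*.
position 7 holds .

.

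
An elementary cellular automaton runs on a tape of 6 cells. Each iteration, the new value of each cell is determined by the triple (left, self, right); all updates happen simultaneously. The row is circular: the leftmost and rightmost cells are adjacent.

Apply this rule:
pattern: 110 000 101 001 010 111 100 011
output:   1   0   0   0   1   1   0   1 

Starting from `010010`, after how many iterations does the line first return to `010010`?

1

010010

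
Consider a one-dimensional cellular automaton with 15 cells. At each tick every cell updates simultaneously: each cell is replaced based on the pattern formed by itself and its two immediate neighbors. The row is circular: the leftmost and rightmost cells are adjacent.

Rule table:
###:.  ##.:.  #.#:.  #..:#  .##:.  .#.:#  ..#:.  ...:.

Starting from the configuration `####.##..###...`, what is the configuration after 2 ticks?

.......##...##.

.......#....#..
.......##...##.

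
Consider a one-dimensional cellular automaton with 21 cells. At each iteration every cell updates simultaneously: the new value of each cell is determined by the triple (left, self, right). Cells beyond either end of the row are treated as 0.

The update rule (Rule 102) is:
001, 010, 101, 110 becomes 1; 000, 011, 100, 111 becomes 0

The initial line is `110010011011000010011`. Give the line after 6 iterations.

010110101101000110101
111011110111001011111
001100011001011100001
010100101011100100011
111101111100101100101
000110000101110101111

000110000101110101111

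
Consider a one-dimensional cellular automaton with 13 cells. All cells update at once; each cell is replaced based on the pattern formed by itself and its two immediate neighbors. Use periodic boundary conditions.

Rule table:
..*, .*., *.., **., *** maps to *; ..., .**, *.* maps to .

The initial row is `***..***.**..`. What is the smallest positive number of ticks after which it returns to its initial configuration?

26

.****.**..***
..***..***.**
**.****.**..*
**..***..***.
.***.****.**.
*.**..***..**
*..***.****.*
***.**..***..
.**..***.****
..***.**..***
**.**..***.**
**..***.**..*
****.**..***.
.***..***.**.
*.****.**..**
*..***..***.*
***.****.**..
.**..***..***
..***.****.**
**.**..***..*
**..***.****.
.***.**..***.
*.**..***.***
*..***.**..**
***.**..***.*
***..***.**..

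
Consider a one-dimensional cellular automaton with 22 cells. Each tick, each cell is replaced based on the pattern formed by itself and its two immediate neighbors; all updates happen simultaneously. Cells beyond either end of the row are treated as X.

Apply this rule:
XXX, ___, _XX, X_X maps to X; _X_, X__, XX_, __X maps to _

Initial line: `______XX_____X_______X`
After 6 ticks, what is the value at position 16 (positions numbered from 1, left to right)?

_

_XXXX_X__XXX___XXXXX_X
XXXX_X___XX__X_XXXX_XX
XXX_X__X_X____XXXX_XXX
XX_X____X__XX_XXX_XXXX
X_X__XX____X_XXX_XXXXX
_X___X__XX__XXX_XXXXXX
position 16 holds _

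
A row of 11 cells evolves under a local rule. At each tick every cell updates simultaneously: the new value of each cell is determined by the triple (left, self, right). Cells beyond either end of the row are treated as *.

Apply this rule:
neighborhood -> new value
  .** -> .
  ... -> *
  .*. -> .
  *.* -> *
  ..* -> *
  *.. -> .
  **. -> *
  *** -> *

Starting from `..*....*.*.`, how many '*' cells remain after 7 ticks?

.*..***.*.*
*..*.***.*.
*.*.*.***.*
**.*.*.***.
***.*.*.***
****.*.*.**
*****.*.*.*
count of *: 8

8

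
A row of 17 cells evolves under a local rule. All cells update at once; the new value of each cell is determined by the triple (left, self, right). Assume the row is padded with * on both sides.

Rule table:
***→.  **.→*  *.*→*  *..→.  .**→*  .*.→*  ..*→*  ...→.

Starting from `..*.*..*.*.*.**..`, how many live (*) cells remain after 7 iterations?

.****.*********.*
**..***.......***
.*.**.*......**..
*******.....***.*
......*....**.***
.....**...*****..
....***..**...*.*
count of *: 7

7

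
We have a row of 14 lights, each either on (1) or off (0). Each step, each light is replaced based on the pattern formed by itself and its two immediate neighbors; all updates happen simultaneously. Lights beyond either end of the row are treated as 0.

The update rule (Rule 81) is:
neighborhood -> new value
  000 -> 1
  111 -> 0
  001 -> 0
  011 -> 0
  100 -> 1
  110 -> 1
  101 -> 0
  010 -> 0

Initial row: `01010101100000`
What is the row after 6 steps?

00000000111111
11111110000001
00000011111100
11111000000111
00001111110001
11100000011100

11100000011100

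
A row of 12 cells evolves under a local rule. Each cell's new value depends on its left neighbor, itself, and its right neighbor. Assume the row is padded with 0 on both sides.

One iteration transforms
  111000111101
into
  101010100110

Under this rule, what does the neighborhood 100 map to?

At position 3 the neighborhood is 100; the next row has 0 there.

0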